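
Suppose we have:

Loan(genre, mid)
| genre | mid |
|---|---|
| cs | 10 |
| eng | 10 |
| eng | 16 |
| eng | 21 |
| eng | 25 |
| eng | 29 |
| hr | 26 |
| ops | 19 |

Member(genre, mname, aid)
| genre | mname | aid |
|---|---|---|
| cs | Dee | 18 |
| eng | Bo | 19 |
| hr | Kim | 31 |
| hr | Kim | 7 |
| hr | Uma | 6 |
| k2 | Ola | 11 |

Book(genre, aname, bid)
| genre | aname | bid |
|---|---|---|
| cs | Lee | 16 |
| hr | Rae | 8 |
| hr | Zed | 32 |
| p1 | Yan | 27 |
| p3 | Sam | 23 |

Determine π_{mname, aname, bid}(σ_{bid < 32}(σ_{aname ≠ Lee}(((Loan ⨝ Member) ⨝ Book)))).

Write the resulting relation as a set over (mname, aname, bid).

{(Kim, Rae, 8), (Uma, Rae, 8)}

Joining Loan and Member on genre yields {(cs, 10, Dee, 18), (eng, 10, Bo, 19), (eng, 16, Bo, 19), (eng, 21, Bo, 19), (eng, 25, Bo, 19), (eng, 29, Bo, 19), (hr, 26, Kim, 31), (hr, 26, Kim, 7), (hr, 26, Uma, 6)}.
Joining (Loan ⨝ Member) and Book on genre yields {(cs, 10, Dee, 18, Lee, 16), (hr, 26, Kim, 31, Rae, 8), (hr, 26, Kim, 31, Zed, 32), (hr, 26, Kim, 7, Rae, 8), (hr, 26, Kim, 7, Zed, 32), (hr, 26, Uma, 6, Rae, 8), (hr, 26, Uma, 6, Zed, 32)}.
Apply σ_{aname ≠ Lee}; surviving tuples: {(hr, 26, Kim, 31, Rae, 8), (hr, 26, Kim, 31, Zed, 32), (hr, 26, Kim, 7, Rae, 8), (hr, 26, Kim, 7, Zed, 32), (hr, 26, Uma, 6, Rae, 8), (hr, 26, Uma, 6, Zed, 32)}
Apply σ_{bid < 32}; surviving tuples: {(hr, 26, Kim, 31, Rae, 8), (hr, 26, Kim, 7, Rae, 8), (hr, 26, Uma, 6, Rae, 8)}
π_{mname, aname, bid} gives {(Kim, Rae, 8), (Uma, Rae, 8)} (1 duplicate(s) eliminated).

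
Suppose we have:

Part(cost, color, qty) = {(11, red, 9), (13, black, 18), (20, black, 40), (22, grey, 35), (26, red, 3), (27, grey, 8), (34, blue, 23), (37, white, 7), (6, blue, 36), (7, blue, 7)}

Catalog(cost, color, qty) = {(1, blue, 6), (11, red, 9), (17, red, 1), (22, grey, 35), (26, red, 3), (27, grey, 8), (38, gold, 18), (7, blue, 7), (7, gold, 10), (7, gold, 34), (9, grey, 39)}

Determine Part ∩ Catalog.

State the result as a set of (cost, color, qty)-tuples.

{(11, red, 9), (22, grey, 35), (26, red, 3), (27, grey, 8), (7, blue, 7)}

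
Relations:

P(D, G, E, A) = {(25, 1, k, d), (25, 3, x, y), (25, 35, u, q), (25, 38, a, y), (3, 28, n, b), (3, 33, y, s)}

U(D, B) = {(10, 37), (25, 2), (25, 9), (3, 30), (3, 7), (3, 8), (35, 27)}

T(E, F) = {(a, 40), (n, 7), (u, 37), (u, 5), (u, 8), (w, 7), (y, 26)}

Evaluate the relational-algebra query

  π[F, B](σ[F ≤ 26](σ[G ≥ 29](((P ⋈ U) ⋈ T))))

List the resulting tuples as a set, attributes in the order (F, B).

{(26, 30), (26, 7), (26, 8), (5, 2), (5, 9), (8, 2), (8, 9)}

Natural join on D: {(25, 1, k, d, 2), (25, 1, k, d, 9), (25, 3, x, y, 2), (25, 3, x, y, 9), (25, 35, u, q, 2), (25, 35, u, q, 9), (25, 38, a, y, 2), (25, 38, a, y, 9), (3, 28, n, b, 30), (3, 28, n, b, 7), (3, 28, n, b, 8), (3, 33, y, s, 30), (3, 33, y, s, 7), (3, 33, y, s, 8)}
Natural join on E: {(25, 35, u, q, 2, 37), (25, 35, u, q, 2, 5), (25, 35, u, q, 2, 8), (25, 35, u, q, 9, 37), (25, 35, u, q, 9, 5), (25, 35, u, q, 9, 8), (25, 38, a, y, 2, 40), (25, 38, a, y, 9, 40), (3, 28, n, b, 30, 7), (3, 28, n, b, 7, 7), (3, 28, n, b, 8, 7), (3, 33, y, s, 30, 26), (3, 33, y, s, 7, 26), (3, 33, y, s, 8, 26)}
σ[G ≥ 29]: keep tuples satisfying G ≥ 29 → {(25, 35, u, q, 2, 37), (25, 35, u, q, 2, 5), (25, 35, u, q, 2, 8), (25, 35, u, q, 9, 37), (25, 35, u, q, 9, 5), (25, 35, u, q, 9, 8), (25, 38, a, y, 2, 40), (25, 38, a, y, 9, 40), (3, 33, y, s, 30, 26), (3, 33, y, s, 7, 26), (3, 33, y, s, 8, 26)}
σ[F ≤ 26]: keep tuples satisfying F ≤ 26 → {(25, 35, u, q, 2, 5), (25, 35, u, q, 2, 8), (25, 35, u, q, 9, 5), (25, 35, u, q, 9, 8), (3, 33, y, s, 30, 26), (3, 33, y, s, 7, 26), (3, 33, y, s, 8, 26)}
Keep only column(s) F, B: {(26, 30), (26, 7), (26, 8), (5, 2), (5, 9), (8, 2), (8, 9)}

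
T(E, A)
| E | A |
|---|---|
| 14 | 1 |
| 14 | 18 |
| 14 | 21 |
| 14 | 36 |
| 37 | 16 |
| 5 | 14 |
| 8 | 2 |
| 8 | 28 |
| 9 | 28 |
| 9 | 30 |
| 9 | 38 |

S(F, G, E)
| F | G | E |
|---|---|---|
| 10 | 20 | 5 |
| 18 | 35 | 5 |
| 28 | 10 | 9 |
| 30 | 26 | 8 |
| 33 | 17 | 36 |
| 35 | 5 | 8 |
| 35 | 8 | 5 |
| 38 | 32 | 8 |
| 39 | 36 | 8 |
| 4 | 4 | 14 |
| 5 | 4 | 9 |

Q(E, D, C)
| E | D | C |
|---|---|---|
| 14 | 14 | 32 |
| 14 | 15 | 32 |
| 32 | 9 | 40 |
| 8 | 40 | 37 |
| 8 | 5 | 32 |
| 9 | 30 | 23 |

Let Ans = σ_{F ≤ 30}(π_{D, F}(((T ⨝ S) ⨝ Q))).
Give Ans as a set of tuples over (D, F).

{(14, 4), (15, 4), (30, 28), (30, 5), (40, 30), (5, 30)}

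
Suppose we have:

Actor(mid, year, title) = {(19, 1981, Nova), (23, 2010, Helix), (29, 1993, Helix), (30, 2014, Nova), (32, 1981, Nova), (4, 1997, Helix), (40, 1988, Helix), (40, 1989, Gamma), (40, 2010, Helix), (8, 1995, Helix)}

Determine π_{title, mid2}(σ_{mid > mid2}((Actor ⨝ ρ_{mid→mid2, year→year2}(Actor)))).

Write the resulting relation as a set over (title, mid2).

{(Helix, 23), (Helix, 29), (Helix, 4), (Helix, 8), (Nova, 19), (Nova, 30)}

ρ[mid→mid2, year→year2]: schema becomes (mid2, year2, title); tuples unchanged.
Actor ⋈ ρ_{mid→mid2, year→year2}(Actor) (natural join on title): {(19, 1981, Nova, 19, 1981), (19, 1981, Nova, 30, 2014), (19, 1981, Nova, 32, 1981), (23, 2010, Helix, 23, 2010), (23, 2010, Helix, 29, 1993), (23, 2010, Helix, 4, 1997), (23, 2010, Helix, 40, 1988), (23, 2010, Helix, 40, 2010), (23, 2010, Helix, 8, 1995), (29, 1993, Helix, 23, 2010), (29, 1993, Helix, 29, 1993), (29, 1993, Helix, 4, 1997), (29, 1993, Helix, 40, 1988), (29, 1993, Helix, 40, 2010), (29, 1993, Helix, 8, 1995), (30, 2014, Nova, 19, 1981), (30, 2014, Nova, 30, 2014), (30, 2014, Nova, 32, 1981), (32, 1981, Nova, 19, 1981), (32, 1981, Nova, 30, 2014), (32, 1981, Nova, 32, 1981), (4, 1997, Helix, 23, 2010), (4, 1997, Helix, 29, 1993), (4, 1997, Helix, 4, 1997), (4, 1997, Helix, 40, 1988), (4, 1997, Helix, 40, 2010), (4, 1997, Helix, 8, 1995), (40, 1988, Helix, 23, 2010), (40, 1988, Helix, 29, 1993), (40, 1988, Helix, 4, 1997), (40, 1988, Helix, 40, 1988), (40, 1988, Helix, 40, 2010), (40, 1988, Helix, 8, 1995), (40, 1989, Gamma, 40, 1989), (40, 2010, Helix, 23, 2010), (40, 2010, Helix, 29, 1993), (40, 2010, Helix, 4, 1997), (40, 2010, Helix, 40, 1988), (40, 2010, Helix, 40, 2010), (40, 2010, Helix, 8, 1995), (8, 1995, Helix, 23, 2010), (8, 1995, Helix, 29, 1993), (8, 1995, Helix, 4, 1997), (8, 1995, Helix, 40, 1988), (8, 1995, Helix, 40, 2010), (8, 1995, Helix, 8, 1995)}
σ[mid > mid2]: keep tuples satisfying mid > mid2 → {(23, 2010, Helix, 4, 1997), (23, 2010, Helix, 8, 1995), (29, 1993, Helix, 23, 2010), (29, 1993, Helix, 4, 1997), (29, 1993, Helix, 8, 1995), (30, 2014, Nova, 19, 1981), (32, 1981, Nova, 19, 1981), (32, 1981, Nova, 30, 2014), (40, 1988, Helix, 23, 2010), (40, 1988, Helix, 29, 1993), (40, 1988, Helix, 4, 1997), (40, 1988, Helix, 8, 1995), (40, 2010, Helix, 23, 2010), (40, 2010, Helix, 29, 1993), (40, 2010, Helix, 4, 1997), (40, 2010, Helix, 8, 1995), (8, 1995, Helix, 4, 1997)}
π_{title, mid2} gives {(Helix, 23), (Helix, 29), (Helix, 4), (Helix, 8), (Nova, 19), (Nova, 30)} (11 duplicate(s) eliminated).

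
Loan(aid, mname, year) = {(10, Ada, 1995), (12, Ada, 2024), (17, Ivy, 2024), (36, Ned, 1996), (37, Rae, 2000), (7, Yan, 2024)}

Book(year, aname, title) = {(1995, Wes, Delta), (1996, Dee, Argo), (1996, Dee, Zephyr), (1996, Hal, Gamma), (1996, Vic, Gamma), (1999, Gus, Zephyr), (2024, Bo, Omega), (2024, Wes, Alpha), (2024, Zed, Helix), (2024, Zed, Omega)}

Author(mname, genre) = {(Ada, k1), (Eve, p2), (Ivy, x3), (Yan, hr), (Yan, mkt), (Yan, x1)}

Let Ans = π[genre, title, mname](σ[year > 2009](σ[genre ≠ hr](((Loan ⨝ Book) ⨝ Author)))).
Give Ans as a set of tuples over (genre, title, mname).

{(k1, Alpha, Ada), (k1, Helix, Ada), (k1, Omega, Ada), (mkt, Alpha, Yan), (mkt, Helix, Yan), (mkt, Omega, Yan), (x1, Alpha, Yan), (x1, Helix, Yan), (x1, Omega, Yan), (x3, Alpha, Ivy), (x3, Helix, Ivy), (x3, Omega, Ivy)}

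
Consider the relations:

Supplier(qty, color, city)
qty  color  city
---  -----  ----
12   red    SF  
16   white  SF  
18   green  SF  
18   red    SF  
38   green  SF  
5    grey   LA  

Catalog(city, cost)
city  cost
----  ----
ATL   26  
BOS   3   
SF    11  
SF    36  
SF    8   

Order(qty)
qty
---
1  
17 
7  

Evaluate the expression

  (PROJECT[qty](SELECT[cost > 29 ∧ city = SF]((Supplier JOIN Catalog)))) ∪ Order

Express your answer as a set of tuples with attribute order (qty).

{1, 12, 16, 17, 18, 38, 7}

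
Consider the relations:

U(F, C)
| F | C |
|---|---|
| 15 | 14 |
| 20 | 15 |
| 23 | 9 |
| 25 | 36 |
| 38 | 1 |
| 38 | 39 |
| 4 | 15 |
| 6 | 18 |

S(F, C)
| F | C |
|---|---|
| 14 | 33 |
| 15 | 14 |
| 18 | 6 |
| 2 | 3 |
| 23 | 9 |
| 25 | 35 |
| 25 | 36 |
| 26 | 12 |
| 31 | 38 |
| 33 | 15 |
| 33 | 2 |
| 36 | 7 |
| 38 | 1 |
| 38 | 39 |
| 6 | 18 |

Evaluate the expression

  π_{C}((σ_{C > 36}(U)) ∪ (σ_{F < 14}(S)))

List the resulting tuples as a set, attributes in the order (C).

Selection C > 36: {(38, 39)}
Selection F < 14: {(2, 3), (6, 18)}
Union: {(38, 39)} with {(2, 3), (6, 18)} → {(2, 3), (38, 39), (6, 18)}
π_{C} gives {18, 3, 39}.

{18, 3, 39}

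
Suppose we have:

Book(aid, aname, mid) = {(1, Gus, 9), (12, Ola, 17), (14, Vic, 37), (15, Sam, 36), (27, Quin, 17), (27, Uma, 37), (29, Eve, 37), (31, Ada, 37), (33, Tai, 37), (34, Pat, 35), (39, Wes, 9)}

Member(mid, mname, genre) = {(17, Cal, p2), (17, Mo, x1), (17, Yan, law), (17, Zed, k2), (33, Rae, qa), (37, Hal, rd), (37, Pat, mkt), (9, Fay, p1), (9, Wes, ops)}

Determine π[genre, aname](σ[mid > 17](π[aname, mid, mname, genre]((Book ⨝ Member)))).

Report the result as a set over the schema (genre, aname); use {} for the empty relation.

Book ⋈ Member (natural join on mid): {(1, Gus, 9, Fay, p1), (1, Gus, 9, Wes, ops), (12, Ola, 17, Cal, p2), (12, Ola, 17, Mo, x1), (12, Ola, 17, Yan, law), (12, Ola, 17, Zed, k2), (14, Vic, 37, Hal, rd), (14, Vic, 37, Pat, mkt), (27, Quin, 17, Cal, p2), (27, Quin, 17, Mo, x1), (27, Quin, 17, Yan, law), (27, Quin, 17, Zed, k2), (27, Uma, 37, Hal, rd), (27, Uma, 37, Pat, mkt), (29, Eve, 37, Hal, rd), (29, Eve, 37, Pat, mkt), (31, Ada, 37, Hal, rd), (31, Ada, 37, Pat, mkt), (33, Tai, 37, Hal, rd), (33, Tai, 37, Pat, mkt), (39, Wes, 9, Fay, p1), (39, Wes, 9, Wes, ops)}
Keep only column(s) aname, mid, mname, genre: {(Ada, 37, Hal, rd), (Ada, 37, Pat, mkt), (Eve, 37, Hal, rd), (Eve, 37, Pat, mkt), (Gus, 9, Fay, p1), (Gus, 9, Wes, ops), (Ola, 17, Cal, p2), (Ola, 17, Mo, x1), (Ola, 17, Yan, law), (Ola, 17, Zed, k2), (Quin, 17, Cal, p2), (Quin, 17, Mo, x1), (Quin, 17, Yan, law), (Quin, 17, Zed, k2), (Tai, 37, Hal, rd), (Tai, 37, Pat, mkt), (Uma, 37, Hal, rd), (Uma, 37, Pat, mkt), (Vic, 37, Hal, rd), (Vic, 37, Pat, mkt), (Wes, 9, Fay, p1), (Wes, 9, Wes, ops)}
σ[mid > 17]: keep tuples satisfying mid > 17 → {(Ada, 37, Hal, rd), (Ada, 37, Pat, mkt), (Eve, 37, Hal, rd), (Eve, 37, Pat, mkt), (Tai, 37, Hal, rd), (Tai, 37, Pat, mkt), (Uma, 37, Hal, rd), (Uma, 37, Pat, mkt), (Vic, 37, Hal, rd), (Vic, 37, Pat, mkt)}
Keep only column(s) genre, aname: {(mkt, Ada), (mkt, Eve), (mkt, Tai), (mkt, Uma), (mkt, Vic), (rd, Ada), (rd, Eve), (rd, Tai), (rd, Uma), (rd, Vic)}

{(mkt, Ada), (mkt, Eve), (mkt, Tai), (mkt, Uma), (mkt, Vic), (rd, Ada), (rd, Eve), (rd, Tai), (rd, Uma), (rd, Vic)}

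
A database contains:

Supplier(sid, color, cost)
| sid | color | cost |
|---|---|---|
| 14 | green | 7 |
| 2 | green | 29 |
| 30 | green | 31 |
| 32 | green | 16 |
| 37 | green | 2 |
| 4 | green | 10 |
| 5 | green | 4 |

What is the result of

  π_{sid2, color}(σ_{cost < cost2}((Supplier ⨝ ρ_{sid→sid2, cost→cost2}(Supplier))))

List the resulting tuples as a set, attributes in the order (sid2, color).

{(14, green), (2, green), (30, green), (32, green), (4, green), (5, green)}

ρ[sid→sid2, cost→cost2]: schema becomes (sid2, color, cost2); tuples unchanged.
Supplier ⋈ ρ_{sid→sid2, cost→cost2}(Supplier) (natural join on color): {(14, green, 7, 14, 7), (14, green, 7, 2, 29), (14, green, 7, 30, 31), (14, green, 7, 32, 16), (14, green, 7, 37, 2), (14, green, 7, 4, 10), (14, green, 7, 5, 4), (2, green, 29, 14, 7), (2, green, 29, 2, 29), (2, green, 29, 30, 31), (2, green, 29, 32, 16), (2, green, 29, 37, 2), (2, green, 29, 4, 10), (2, green, 29, 5, 4), (30, green, 31, 14, 7), (30, green, 31, 2, 29), (30, green, 31, 30, 31), (30, green, 31, 32, 16), (30, green, 31, 37, 2), (30, green, 31, 4, 10), (30, green, 31, 5, 4), (32, green, 16, 14, 7), (32, green, 16, 2, 29), (32, green, 16, 30, 31), (32, green, 16, 32, 16), (32, green, 16, 37, 2), (32, green, 16, 4, 10), (32, green, 16, 5, 4), (37, green, 2, 14, 7), (37, green, 2, 2, 29), (37, green, 2, 30, 31), (37, green, 2, 32, 16), (37, green, 2, 37, 2), (37, green, 2, 4, 10), (37, green, 2, 5, 4), (4, green, 10, 14, 7), (4, green, 10, 2, 29), (4, green, 10, 30, 31), (4, green, 10, 32, 16), (4, green, 10, 37, 2), (4, green, 10, 4, 10), (4, green, 10, 5, 4), (5, green, 4, 14, 7), (5, green, 4, 2, 29), (5, green, 4, 30, 31), (5, green, 4, 32, 16), (5, green, 4, 37, 2), (5, green, 4, 4, 10), (5, green, 4, 5, 4)}
Filtering on cost < cost2 leaves {(14, green, 7, 2, 29), (14, green, 7, 30, 31), (14, green, 7, 32, 16), (14, green, 7, 4, 10), (2, green, 29, 30, 31), (32, green, 16, 2, 29), (32, green, 16, 30, 31), (37, green, 2, 14, 7), (37, green, 2, 2, 29), (37, green, 2, 30, 31), (37, green, 2, 32, 16), (37, green, 2, 4, 10), (37, green, 2, 5, 4), (4, green, 10, 2, 29), (4, green, 10, 30, 31), (4, green, 10, 32, 16), (5, green, 4, 14, 7), (5, green, 4, 2, 29), (5, green, 4, 30, 31), (5, green, 4, 32, 16), (5, green, 4, 4, 10)}.
Keep only column(s) sid2, color (15 duplicate(s) eliminated): {(14, green), (2, green), (30, green), (32, green), (4, green), (5, green)}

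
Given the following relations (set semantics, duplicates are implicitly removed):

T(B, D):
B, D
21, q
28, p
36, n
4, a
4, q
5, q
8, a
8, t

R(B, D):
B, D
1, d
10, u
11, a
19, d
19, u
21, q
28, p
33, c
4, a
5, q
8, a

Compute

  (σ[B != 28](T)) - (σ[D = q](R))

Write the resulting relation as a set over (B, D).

{(36, n), (4, a), (4, q), (8, a), (8, t)}

Selection B != 28: {(21, q), (36, n), (4, a), (4, q), (5, q), (8, a), (8, t)}
Selection D = q: {(21, q), (5, q)}
Difference: {(21, q), (36, n), (4, a), (4, q), (5, q), (8, a), (8, t)} with {(21, q), (5, q)} → {(36, n), (4, a), (4, q), (8, a), (8, t)}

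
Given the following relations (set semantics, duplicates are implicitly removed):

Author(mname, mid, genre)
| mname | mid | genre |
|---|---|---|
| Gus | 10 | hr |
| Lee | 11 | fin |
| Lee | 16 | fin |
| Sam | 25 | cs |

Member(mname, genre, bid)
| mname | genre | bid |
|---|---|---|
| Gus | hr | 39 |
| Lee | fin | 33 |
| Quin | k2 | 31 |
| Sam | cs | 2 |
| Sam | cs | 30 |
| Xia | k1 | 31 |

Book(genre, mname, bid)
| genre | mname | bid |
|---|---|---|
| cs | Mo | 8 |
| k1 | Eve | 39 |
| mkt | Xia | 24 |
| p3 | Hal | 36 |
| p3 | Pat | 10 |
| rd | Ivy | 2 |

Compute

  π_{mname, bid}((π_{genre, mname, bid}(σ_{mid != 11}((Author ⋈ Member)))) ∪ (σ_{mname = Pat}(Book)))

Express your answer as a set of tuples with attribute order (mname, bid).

Author ⋈ Member (natural join on mname, genre): {(Gus, 10, hr, 39), (Lee, 11, fin, 33), (Lee, 16, fin, 33), (Sam, 25, cs, 2), (Sam, 25, cs, 30)}
Selection mid != 11: {(Gus, 10, hr, 39), (Lee, 16, fin, 33), (Sam, 25, cs, 2), (Sam, 25, cs, 30)}
Keep only column(s) genre, mname, bid: {(cs, Sam, 2), (cs, Sam, 30), (fin, Lee, 33), (hr, Gus, 39)}
Selection mname = Pat: {(p3, Pat, 10)}
Set union of the two operands is {(cs, Sam, 2), (cs, Sam, 30), (fin, Lee, 33), (hr, Gus, 39), (p3, Pat, 10)}.
Keep only column(s) mname, bid: {(Gus, 39), (Lee, 33), (Pat, 10), (Sam, 2), (Sam, 30)}

{(Gus, 39), (Lee, 33), (Pat, 10), (Sam, 2), (Sam, 30)}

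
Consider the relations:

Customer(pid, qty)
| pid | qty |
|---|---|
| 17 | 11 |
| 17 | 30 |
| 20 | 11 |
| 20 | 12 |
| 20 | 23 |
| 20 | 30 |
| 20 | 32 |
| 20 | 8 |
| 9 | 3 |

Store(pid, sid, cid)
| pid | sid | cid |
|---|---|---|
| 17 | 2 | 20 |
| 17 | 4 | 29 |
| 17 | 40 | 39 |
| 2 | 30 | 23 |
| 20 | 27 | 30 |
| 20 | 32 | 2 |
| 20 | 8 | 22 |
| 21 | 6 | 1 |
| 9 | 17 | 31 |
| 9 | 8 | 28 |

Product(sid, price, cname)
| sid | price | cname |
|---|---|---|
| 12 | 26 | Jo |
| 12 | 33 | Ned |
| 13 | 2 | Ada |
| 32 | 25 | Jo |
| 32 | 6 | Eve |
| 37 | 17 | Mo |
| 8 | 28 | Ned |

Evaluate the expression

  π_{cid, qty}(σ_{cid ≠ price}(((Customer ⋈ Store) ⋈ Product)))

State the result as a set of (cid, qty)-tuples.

Natural join on pid: {(17, 11, 2, 20), (17, 11, 4, 29), (17, 11, 40, 39), (17, 30, 2, 20), (17, 30, 4, 29), (17, 30, 40, 39), (20, 11, 27, 30), (20, 11, 32, 2), (20, 11, 8, 22), (20, 12, 27, 30), (20, 12, 32, 2), (20, 12, 8, 22), (20, 23, 27, 30), (20, 23, 32, 2), (20, 23, 8, 22), (20, 30, 27, 30), (20, 30, 32, 2), (20, 30, 8, 22), (20, 32, 27, 30), (20, 32, 32, 2), (20, 32, 8, 22), (20, 8, 27, 30), (20, 8, 32, 2), (20, 8, 8, 22), (9, 3, 17, 31), (9, 3, 8, 28)}
Natural join on sid: {(20, 11, 32, 2, 25, Jo), (20, 11, 32, 2, 6, Eve), (20, 11, 8, 22, 28, Ned), (20, 12, 32, 2, 25, Jo), (20, 12, 32, 2, 6, Eve), (20, 12, 8, 22, 28, Ned), (20, 23, 32, 2, 25, Jo), (20, 23, 32, 2, 6, Eve), (20, 23, 8, 22, 28, Ned), (20, 30, 32, 2, 25, Jo), (20, 30, 32, 2, 6, Eve), (20, 30, 8, 22, 28, Ned), (20, 32, 32, 2, 25, Jo), (20, 32, 32, 2, 6, Eve), (20, 32, 8, 22, 28, Ned), (20, 8, 32, 2, 25, Jo), (20, 8, 32, 2, 6, Eve), (20, 8, 8, 22, 28, Ned), (9, 3, 8, 28, 28, Ned)}
σ[cid ≠ price]: keep tuples satisfying cid ≠ price → {(20, 11, 32, 2, 25, Jo), (20, 11, 32, 2, 6, Eve), (20, 11, 8, 22, 28, Ned), (20, 12, 32, 2, 25, Jo), (20, 12, 32, 2, 6, Eve), (20, 12, 8, 22, 28, Ned), (20, 23, 32, 2, 25, Jo), (20, 23, 32, 2, 6, Eve), (20, 23, 8, 22, 28, Ned), (20, 30, 32, 2, 25, Jo), (20, 30, 32, 2, 6, Eve), (20, 30, 8, 22, 28, Ned), (20, 32, 32, 2, 25, Jo), (20, 32, 32, 2, 6, Eve), (20, 32, 8, 22, 28, Ned), (20, 8, 32, 2, 25, Jo), (20, 8, 32, 2, 6, Eve), (20, 8, 8, 22, 28, Ned)}
Keep only column(s) cid, qty (6 duplicate(s) eliminated): {(2, 11), (2, 12), (2, 23), (2, 30), (2, 32), (2, 8), (22, 11), (22, 12), (22, 23), (22, 30), (22, 32), (22, 8)}

{(2, 11), (2, 12), (2, 23), (2, 30), (2, 32), (2, 8), (22, 11), (22, 12), (22, 23), (22, 30), (22, 32), (22, 8)}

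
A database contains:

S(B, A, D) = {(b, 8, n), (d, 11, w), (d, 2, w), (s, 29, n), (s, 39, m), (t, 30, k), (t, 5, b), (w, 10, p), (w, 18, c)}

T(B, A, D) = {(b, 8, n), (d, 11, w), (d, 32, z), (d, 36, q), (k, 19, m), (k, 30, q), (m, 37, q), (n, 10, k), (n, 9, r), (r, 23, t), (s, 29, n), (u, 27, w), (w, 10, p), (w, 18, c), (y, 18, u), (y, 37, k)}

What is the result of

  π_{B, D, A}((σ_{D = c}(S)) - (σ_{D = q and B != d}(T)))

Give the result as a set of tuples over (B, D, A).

{(w, c, 18)}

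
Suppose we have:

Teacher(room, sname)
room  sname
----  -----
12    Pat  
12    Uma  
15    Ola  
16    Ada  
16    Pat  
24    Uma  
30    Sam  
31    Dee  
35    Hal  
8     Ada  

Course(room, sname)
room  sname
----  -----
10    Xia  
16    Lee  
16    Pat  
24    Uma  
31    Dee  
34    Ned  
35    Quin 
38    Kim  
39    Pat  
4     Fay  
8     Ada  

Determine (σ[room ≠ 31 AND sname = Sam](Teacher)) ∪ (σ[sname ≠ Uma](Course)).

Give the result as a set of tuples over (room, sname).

{(10, Xia), (16, Lee), (16, Pat), (30, Sam), (31, Dee), (34, Ned), (35, Quin), (38, Kim), (39, Pat), (4, Fay), (8, Ada)}

Apply σ_{room ≠ 31 AND sname = Sam}; surviving tuples: {(30, Sam)}
Apply σ_{sname ≠ Uma}; surviving tuples: {(10, Xia), (16, Lee), (16, Pat), (31, Dee), (34, Ned), (35, Quin), (38, Kim), (39, Pat), (4, Fay), (8, Ada)}
Union: {(30, Sam)} with {(10, Xia), (16, Lee), (16, Pat), (31, Dee), (34, Ned), (35, Quin), (38, Kim), (39, Pat), (4, Fay), (8, Ada)} → {(10, Xia), (16, Lee), (16, Pat), (30, Sam), (31, Dee), (34, Ned), (35, Quin), (38, Kim), (39, Pat), (4, Fay), (8, Ada)}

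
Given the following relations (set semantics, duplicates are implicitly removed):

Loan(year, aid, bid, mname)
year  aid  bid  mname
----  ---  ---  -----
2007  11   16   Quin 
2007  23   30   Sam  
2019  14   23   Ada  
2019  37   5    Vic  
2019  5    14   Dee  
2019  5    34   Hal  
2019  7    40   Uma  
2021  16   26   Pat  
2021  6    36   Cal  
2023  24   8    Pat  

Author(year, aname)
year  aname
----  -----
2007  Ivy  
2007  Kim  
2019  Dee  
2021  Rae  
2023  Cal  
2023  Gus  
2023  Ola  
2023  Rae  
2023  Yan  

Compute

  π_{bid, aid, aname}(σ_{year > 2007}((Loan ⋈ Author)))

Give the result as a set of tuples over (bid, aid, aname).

Natural join on year: {(2007, 11, 16, Quin, Ivy), (2007, 11, 16, Quin, Kim), (2007, 23, 30, Sam, Ivy), (2007, 23, 30, Sam, Kim), (2019, 14, 23, Ada, Dee), (2019, 37, 5, Vic, Dee), (2019, 5, 14, Dee, Dee), (2019, 5, 34, Hal, Dee), (2019, 7, 40, Uma, Dee), (2021, 16, 26, Pat, Rae), (2021, 6, 36, Cal, Rae), (2023, 24, 8, Pat, Cal), (2023, 24, 8, Pat, Gus), (2023, 24, 8, Pat, Ola), (2023, 24, 8, Pat, Rae), (2023, 24, 8, Pat, Yan)}
Selection year > 2007: {(2019, 14, 23, Ada, Dee), (2019, 37, 5, Vic, Dee), (2019, 5, 14, Dee, Dee), (2019, 5, 34, Hal, Dee), (2019, 7, 40, Uma, Dee), (2021, 16, 26, Pat, Rae), (2021, 6, 36, Cal, Rae), (2023, 24, 8, Pat, Cal), (2023, 24, 8, Pat, Gus), (2023, 24, 8, Pat, Ola), (2023, 24, 8, Pat, Rae), (2023, 24, 8, Pat, Yan)}
π[bid, aid, aname]: project onto (bid, aid, aname) → {(14, 5, Dee), (23, 14, Dee), (26, 16, Rae), (34, 5, Dee), (36, 6, Rae), (40, 7, Dee), (5, 37, Dee), (8, 24, Cal), (8, 24, Gus), (8, 24, Ola), (8, 24, Rae), (8, 24, Yan)}

{(14, 5, Dee), (23, 14, Dee), (26, 16, Rae), (34, 5, Dee), (36, 6, Rae), (40, 7, Dee), (5, 37, Dee), (8, 24, Cal), (8, 24, Gus), (8, 24, Ola), (8, 24, Rae), (8, 24, Yan)}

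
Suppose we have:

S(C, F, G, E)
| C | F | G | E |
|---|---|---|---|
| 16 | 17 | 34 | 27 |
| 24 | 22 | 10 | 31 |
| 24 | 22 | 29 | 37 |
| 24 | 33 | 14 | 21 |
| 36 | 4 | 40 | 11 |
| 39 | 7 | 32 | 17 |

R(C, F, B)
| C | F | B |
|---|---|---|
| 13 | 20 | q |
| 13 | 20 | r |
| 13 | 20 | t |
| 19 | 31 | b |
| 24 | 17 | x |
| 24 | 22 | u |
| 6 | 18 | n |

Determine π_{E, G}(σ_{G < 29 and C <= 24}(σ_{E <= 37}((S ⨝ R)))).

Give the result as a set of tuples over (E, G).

{(31, 10)}

Natural join on C, F: {(24, 22, 10, 31, u), (24, 22, 29, 37, u)}
Apply σ_{E <= 37}; surviving tuples: {(24, 22, 10, 31, u), (24, 22, 29, 37, u)}
Apply σ_{G < 29 and C <= 24}; surviving tuples: {(24, 22, 10, 31, u)}
π_{E, G} gives {(31, 10)}.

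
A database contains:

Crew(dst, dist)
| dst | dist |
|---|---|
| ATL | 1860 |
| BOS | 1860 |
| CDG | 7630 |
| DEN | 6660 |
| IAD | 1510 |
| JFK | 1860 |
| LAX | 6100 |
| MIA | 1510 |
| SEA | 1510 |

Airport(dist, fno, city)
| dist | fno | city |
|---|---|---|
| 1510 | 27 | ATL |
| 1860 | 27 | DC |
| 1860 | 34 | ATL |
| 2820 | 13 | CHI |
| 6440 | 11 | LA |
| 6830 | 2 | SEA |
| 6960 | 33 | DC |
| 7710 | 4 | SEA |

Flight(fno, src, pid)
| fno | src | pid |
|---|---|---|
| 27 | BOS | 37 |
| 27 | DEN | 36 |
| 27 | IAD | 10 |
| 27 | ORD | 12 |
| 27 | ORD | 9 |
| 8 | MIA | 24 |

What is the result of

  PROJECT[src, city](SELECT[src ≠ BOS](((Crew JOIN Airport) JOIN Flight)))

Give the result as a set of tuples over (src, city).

{(DEN, ATL), (DEN, DC), (IAD, ATL), (IAD, DC), (ORD, ATL), (ORD, DC)}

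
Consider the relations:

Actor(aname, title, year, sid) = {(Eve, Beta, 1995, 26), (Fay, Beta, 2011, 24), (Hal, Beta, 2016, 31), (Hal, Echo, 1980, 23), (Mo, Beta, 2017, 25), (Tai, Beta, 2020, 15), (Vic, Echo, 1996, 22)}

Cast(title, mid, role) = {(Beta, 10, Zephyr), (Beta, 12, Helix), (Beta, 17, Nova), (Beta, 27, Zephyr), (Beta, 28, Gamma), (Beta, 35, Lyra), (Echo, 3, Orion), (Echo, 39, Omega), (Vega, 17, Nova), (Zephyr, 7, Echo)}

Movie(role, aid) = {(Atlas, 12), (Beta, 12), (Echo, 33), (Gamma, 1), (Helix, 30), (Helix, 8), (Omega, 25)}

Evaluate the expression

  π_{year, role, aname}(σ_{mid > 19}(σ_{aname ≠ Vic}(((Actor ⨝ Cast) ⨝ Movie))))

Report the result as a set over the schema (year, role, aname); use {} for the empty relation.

{(1980, Omega, Hal), (1995, Gamma, Eve), (2011, Gamma, Fay), (2016, Gamma, Hal), (2017, Gamma, Mo), (2020, Gamma, Tai)}

Actor ⋈ Cast (natural join on title): {(Eve, Beta, 1995, 26, 10, Zephyr), (Eve, Beta, 1995, 26, 12, Helix), (Eve, Beta, 1995, 26, 17, Nova), (Eve, Beta, 1995, 26, 27, Zephyr), (Eve, Beta, 1995, 26, 28, Gamma), (Eve, Beta, 1995, 26, 35, Lyra), (Fay, Beta, 2011, 24, 10, Zephyr), (Fay, Beta, 2011, 24, 12, Helix), (Fay, Beta, 2011, 24, 17, Nova), (Fay, Beta, 2011, 24, 27, Zephyr), (Fay, Beta, 2011, 24, 28, Gamma), (Fay, Beta, 2011, 24, 35, Lyra), (Hal, Beta, 2016, 31, 10, Zephyr), (Hal, Beta, 2016, 31, 12, Helix), (Hal, Beta, 2016, 31, 17, Nova), (Hal, Beta, 2016, 31, 27, Zephyr), (Hal, Beta, 2016, 31, 28, Gamma), (Hal, Beta, 2016, 31, 35, Lyra), (Hal, Echo, 1980, 23, 3, Orion), (Hal, Echo, 1980, 23, 39, Omega), (Mo, Beta, 2017, 25, 10, Zephyr), (Mo, Beta, 2017, 25, 12, Helix), (Mo, Beta, 2017, 25, 17, Nova), (Mo, Beta, 2017, 25, 27, Zephyr), (Mo, Beta, 2017, 25, 28, Gamma), (Mo, Beta, 2017, 25, 35, Lyra), (Tai, Beta, 2020, 15, 10, Zephyr), (Tai, Beta, 2020, 15, 12, Helix), (Tai, Beta, 2020, 15, 17, Nova), (Tai, Beta, 2020, 15, 27, Zephyr), (Tai, Beta, 2020, 15, 28, Gamma), (Tai, Beta, 2020, 15, 35, Lyra), (Vic, Echo, 1996, 22, 3, Orion), (Vic, Echo, 1996, 22, 39, Omega)}
(Actor ⨝ Cast) ⋈ Movie (natural join on role): {(Eve, Beta, 1995, 26, 12, Helix, 30), (Eve, Beta, 1995, 26, 12, Helix, 8), (Eve, Beta, 1995, 26, 28, Gamma, 1), (Fay, Beta, 2011, 24, 12, Helix, 30), (Fay, Beta, 2011, 24, 12, Helix, 8), (Fay, Beta, 2011, 24, 28, Gamma, 1), (Hal, Beta, 2016, 31, 12, Helix, 30), (Hal, Beta, 2016, 31, 12, Helix, 8), (Hal, Beta, 2016, 31, 28, Gamma, 1), (Hal, Echo, 1980, 23, 39, Omega, 25), (Mo, Beta, 2017, 25, 12, Helix, 30), (Mo, Beta, 2017, 25, 12, Helix, 8), (Mo, Beta, 2017, 25, 28, Gamma, 1), (Tai, Beta, 2020, 15, 12, Helix, 30), (Tai, Beta, 2020, 15, 12, Helix, 8), (Tai, Beta, 2020, 15, 28, Gamma, 1), (Vic, Echo, 1996, 22, 39, Omega, 25)}
Apply σ_{aname ≠ Vic}; surviving tuples: {(Eve, Beta, 1995, 26, 12, Helix, 30), (Eve, Beta, 1995, 26, 12, Helix, 8), (Eve, Beta, 1995, 26, 28, Gamma, 1), (Fay, Beta, 2011, 24, 12, Helix, 30), (Fay, Beta, 2011, 24, 12, Helix, 8), (Fay, Beta, 2011, 24, 28, Gamma, 1), (Hal, Beta, 2016, 31, 12, Helix, 30), (Hal, Beta, 2016, 31, 12, Helix, 8), (Hal, Beta, 2016, 31, 28, Gamma, 1), (Hal, Echo, 1980, 23, 39, Omega, 25), (Mo, Beta, 2017, 25, 12, Helix, 30), (Mo, Beta, 2017, 25, 12, Helix, 8), (Mo, Beta, 2017, 25, 28, Gamma, 1), (Tai, Beta, 2020, 15, 12, Helix, 30), (Tai, Beta, 2020, 15, 12, Helix, 8), (Tai, Beta, 2020, 15, 28, Gamma, 1)}
Apply σ_{mid > 19}; surviving tuples: {(Eve, Beta, 1995, 26, 28, Gamma, 1), (Fay, Beta, 2011, 24, 28, Gamma, 1), (Hal, Beta, 2016, 31, 28, Gamma, 1), (Hal, Echo, 1980, 23, 39, Omega, 25), (Mo, Beta, 2017, 25, 28, Gamma, 1), (Tai, Beta, 2020, 15, 28, Gamma, 1)}
Projecting to year, role, aname: {(1980, Omega, Hal), (1995, Gamma, Eve), (2011, Gamma, Fay), (2016, Gamma, Hal), (2017, Gamma, Mo), (2020, Gamma, Tai)}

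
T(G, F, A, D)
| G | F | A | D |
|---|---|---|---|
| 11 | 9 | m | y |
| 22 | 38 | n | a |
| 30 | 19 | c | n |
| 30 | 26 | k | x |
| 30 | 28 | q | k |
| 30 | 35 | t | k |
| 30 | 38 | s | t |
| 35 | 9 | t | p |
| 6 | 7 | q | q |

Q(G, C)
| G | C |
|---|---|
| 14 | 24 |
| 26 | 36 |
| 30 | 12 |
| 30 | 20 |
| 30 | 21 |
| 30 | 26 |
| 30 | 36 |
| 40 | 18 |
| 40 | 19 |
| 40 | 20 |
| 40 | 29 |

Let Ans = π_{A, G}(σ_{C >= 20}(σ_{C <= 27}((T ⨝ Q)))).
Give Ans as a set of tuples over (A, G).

Joining T and Q on G yields {(30, 19, c, n, 12), (30, 19, c, n, 20), (30, 19, c, n, 21), (30, 19, c, n, 26), (30, 19, c, n, 36), (30, 26, k, x, 12), (30, 26, k, x, 20), (30, 26, k, x, 21), (30, 26, k, x, 26), (30, 26, k, x, 36), (30, 28, q, k, 12), (30, 28, q, k, 20), (30, 28, q, k, 21), (30, 28, q, k, 26), (30, 28, q, k, 36), (30, 35, t, k, 12), (30, 35, t, k, 20), (30, 35, t, k, 21), (30, 35, t, k, 26), (30, 35, t, k, 36), (30, 38, s, t, 12), (30, 38, s, t, 20), (30, 38, s, t, 21), (30, 38, s, t, 26), (30, 38, s, t, 36)}.
Apply σ_{C <= 27}; surviving tuples: {(30, 19, c, n, 12), (30, 19, c, n, 20), (30, 19, c, n, 21), (30, 19, c, n, 26), (30, 26, k, x, 12), (30, 26, k, x, 20), (30, 26, k, x, 21), (30, 26, k, x, 26), (30, 28, q, k, 12), (30, 28, q, k, 20), (30, 28, q, k, 21), (30, 28, q, k, 26), (30, 35, t, k, 12), (30, 35, t, k, 20), (30, 35, t, k, 21), (30, 35, t, k, 26), (30, 38, s, t, 12), (30, 38, s, t, 20), (30, 38, s, t, 21), (30, 38, s, t, 26)}
Apply σ_{C >= 20}; surviving tuples: {(30, 19, c, n, 20), (30, 19, c, n, 21), (30, 19, c, n, 26), (30, 26, k, x, 20), (30, 26, k, x, 21), (30, 26, k, x, 26), (30, 28, q, k, 20), (30, 28, q, k, 21), (30, 28, q, k, 26), (30, 35, t, k, 20), (30, 35, t, k, 21), (30, 35, t, k, 26), (30, 38, s, t, 20), (30, 38, s, t, 21), (30, 38, s, t, 26)}
π[A, G]: project onto (A, G) (10 duplicate(s) eliminated) → {(c, 30), (k, 30), (q, 30), (s, 30), (t, 30)}

{(c, 30), (k, 30), (q, 30), (s, 30), (t, 30)}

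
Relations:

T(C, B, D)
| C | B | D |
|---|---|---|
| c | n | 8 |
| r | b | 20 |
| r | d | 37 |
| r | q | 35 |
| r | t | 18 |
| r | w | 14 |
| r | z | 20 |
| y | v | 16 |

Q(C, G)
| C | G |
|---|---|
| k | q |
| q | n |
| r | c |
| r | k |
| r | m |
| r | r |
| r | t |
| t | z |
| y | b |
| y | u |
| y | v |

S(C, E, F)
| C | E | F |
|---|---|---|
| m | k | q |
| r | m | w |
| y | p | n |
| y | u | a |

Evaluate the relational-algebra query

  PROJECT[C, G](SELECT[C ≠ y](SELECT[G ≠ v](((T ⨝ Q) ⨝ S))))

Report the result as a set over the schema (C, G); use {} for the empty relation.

Joining T and Q on C yields {(r, b, 20, c), (r, b, 20, k), (r, b, 20, m), (r, b, 20, r), (r, b, 20, t), (r, d, 37, c), (r, d, 37, k), (r, d, 37, m), (r, d, 37, r), (r, d, 37, t), (r, q, 35, c), (r, q, 35, k), (r, q, 35, m), (r, q, 35, r), (r, q, 35, t), (r, t, 18, c), (r, t, 18, k), (r, t, 18, m), (r, t, 18, r), (r, t, 18, t), (r, w, 14, c), (r, w, 14, k), (r, w, 14, m), (r, w, 14, r), (r, w, 14, t), (r, z, 20, c), (r, z, 20, k), (r, z, 20, m), (r, z, 20, r), (r, z, 20, t), (y, v, 16, b), (y, v, 16, u), (y, v, 16, v)}.
Joining (T ⨝ Q) and S on C yields {(r, b, 20, c, m, w), (r, b, 20, k, m, w), (r, b, 20, m, m, w), (r, b, 20, r, m, w), (r, b, 20, t, m, w), (r, d, 37, c, m, w), (r, d, 37, k, m, w), (r, d, 37, m, m, w), (r, d, 37, r, m, w), (r, d, 37, t, m, w), (r, q, 35, c, m, w), (r, q, 35, k, m, w), (r, q, 35, m, m, w), (r, q, 35, r, m, w), (r, q, 35, t, m, w), (r, t, 18, c, m, w), (r, t, 18, k, m, w), (r, t, 18, m, m, w), (r, t, 18, r, m, w), (r, t, 18, t, m, w), (r, w, 14, c, m, w), (r, w, 14, k, m, w), (r, w, 14, m, m, w), (r, w, 14, r, m, w), (r, w, 14, t, m, w), (r, z, 20, c, m, w), (r, z, 20, k, m, w), (r, z, 20, m, m, w), (r, z, 20, r, m, w), (r, z, 20, t, m, w), (y, v, 16, b, p, n), (y, v, 16, b, u, a), (y, v, 16, u, p, n), (y, v, 16, u, u, a), (y, v, 16, v, p, n), (y, v, 16, v, u, a)}.
Filtering on G ≠ v leaves {(r, b, 20, c, m, w), (r, b, 20, k, m, w), (r, b, 20, m, m, w), (r, b, 20, r, m, w), (r, b, 20, t, m, w), (r, d, 37, c, m, w), (r, d, 37, k, m, w), (r, d, 37, m, m, w), (r, d, 37, r, m, w), (r, d, 37, t, m, w), (r, q, 35, c, m, w), (r, q, 35, k, m, w), (r, q, 35, m, m, w), (r, q, 35, r, m, w), (r, q, 35, t, m, w), (r, t, 18, c, m, w), (r, t, 18, k, m, w), (r, t, 18, m, m, w), (r, t, 18, r, m, w), (r, t, 18, t, m, w), (r, w, 14, c, m, w), (r, w, 14, k, m, w), (r, w, 14, m, m, w), (r, w, 14, r, m, w), (r, w, 14, t, m, w), (r, z, 20, c, m, w), (r, z, 20, k, m, w), (r, z, 20, m, m, w), (r, z, 20, r, m, w), (r, z, 20, t, m, w), (y, v, 16, b, p, n), (y, v, 16, b, u, a), (y, v, 16, u, p, n), (y, v, 16, u, u, a)}.
Filtering on C ≠ y leaves {(r, b, 20, c, m, w), (r, b, 20, k, m, w), (r, b, 20, m, m, w), (r, b, 20, r, m, w), (r, b, 20, t, m, w), (r, d, 37, c, m, w), (r, d, 37, k, m, w), (r, d, 37, m, m, w), (r, d, 37, r, m, w), (r, d, 37, t, m, w), (r, q, 35, c, m, w), (r, q, 35, k, m, w), (r, q, 35, m, m, w), (r, q, 35, r, m, w), (r, q, 35, t, m, w), (r, t, 18, c, m, w), (r, t, 18, k, m, w), (r, t, 18, m, m, w), (r, t, 18, r, m, w), (r, t, 18, t, m, w), (r, w, 14, c, m, w), (r, w, 14, k, m, w), (r, w, 14, m, m, w), (r, w, 14, r, m, w), (r, w, 14, t, m, w), (r, z, 20, c, m, w), (r, z, 20, k, m, w), (r, z, 20, m, m, w), (r, z, 20, r, m, w), (r, z, 20, t, m, w)}.
Keep only column(s) C, G (25 duplicate(s) eliminated): {(r, c), (r, k), (r, m), (r, r), (r, t)}

{(r, c), (r, k), (r, m), (r, r), (r, t)}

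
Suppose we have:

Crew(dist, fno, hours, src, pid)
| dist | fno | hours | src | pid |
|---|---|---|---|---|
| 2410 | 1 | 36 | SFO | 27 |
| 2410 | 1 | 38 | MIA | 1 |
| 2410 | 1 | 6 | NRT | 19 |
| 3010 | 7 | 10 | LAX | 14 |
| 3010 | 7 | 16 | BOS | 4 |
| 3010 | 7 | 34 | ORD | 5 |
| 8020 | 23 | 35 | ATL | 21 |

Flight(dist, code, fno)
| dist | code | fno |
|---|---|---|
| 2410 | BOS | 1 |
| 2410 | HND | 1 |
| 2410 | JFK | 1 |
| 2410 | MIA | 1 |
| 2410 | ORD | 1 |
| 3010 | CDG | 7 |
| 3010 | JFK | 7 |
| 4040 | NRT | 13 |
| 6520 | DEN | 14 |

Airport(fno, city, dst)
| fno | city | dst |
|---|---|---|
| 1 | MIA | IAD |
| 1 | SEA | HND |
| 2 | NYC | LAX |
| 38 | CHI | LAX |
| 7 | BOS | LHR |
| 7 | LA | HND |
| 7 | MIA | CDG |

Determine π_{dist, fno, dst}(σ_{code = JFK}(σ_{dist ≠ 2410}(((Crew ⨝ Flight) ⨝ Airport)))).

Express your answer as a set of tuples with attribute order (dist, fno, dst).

{(3010, 7, CDG), (3010, 7, HND), (3010, 7, LHR)}

Natural join on dist, fno: {(2410, 1, 36, SFO, 27, BOS), (2410, 1, 36, SFO, 27, HND), (2410, 1, 36, SFO, 27, JFK), (2410, 1, 36, SFO, 27, MIA), (2410, 1, 36, SFO, 27, ORD), (2410, 1, 38, MIA, 1, BOS), (2410, 1, 38, MIA, 1, HND), (2410, 1, 38, MIA, 1, JFK), (2410, 1, 38, MIA, 1, MIA), (2410, 1, 38, MIA, 1, ORD), (2410, 1, 6, NRT, 19, BOS), (2410, 1, 6, NRT, 19, HND), (2410, 1, 6, NRT, 19, JFK), (2410, 1, 6, NRT, 19, MIA), (2410, 1, 6, NRT, 19, ORD), (3010, 7, 10, LAX, 14, CDG), (3010, 7, 10, LAX, 14, JFK), (3010, 7, 16, BOS, 4, CDG), (3010, 7, 16, BOS, 4, JFK), (3010, 7, 34, ORD, 5, CDG), (3010, 7, 34, ORD, 5, JFK)}
Natural join on fno: {(2410, 1, 36, SFO, 27, BOS, MIA, IAD), (2410, 1, 36, SFO, 27, BOS, SEA, HND), (2410, 1, 36, SFO, 27, HND, MIA, IAD), (2410, 1, 36, SFO, 27, HND, SEA, HND), (2410, 1, 36, SFO, 27, JFK, MIA, IAD), (2410, 1, 36, SFO, 27, JFK, SEA, HND), (2410, 1, 36, SFO, 27, MIA, MIA, IAD), (2410, 1, 36, SFO, 27, MIA, SEA, HND), (2410, 1, 36, SFO, 27, ORD, MIA, IAD), (2410, 1, 36, SFO, 27, ORD, SEA, HND), (2410, 1, 38, MIA, 1, BOS, MIA, IAD), (2410, 1, 38, MIA, 1, BOS, SEA, HND), (2410, 1, 38, MIA, 1, HND, MIA, IAD), (2410, 1, 38, MIA, 1, HND, SEA, HND), (2410, 1, 38, MIA, 1, JFK, MIA, IAD), (2410, 1, 38, MIA, 1, JFK, SEA, HND), (2410, 1, 38, MIA, 1, MIA, MIA, IAD), (2410, 1, 38, MIA, 1, MIA, SEA, HND), (2410, 1, 38, MIA, 1, ORD, MIA, IAD), (2410, 1, 38, MIA, 1, ORD, SEA, HND), (2410, 1, 6, NRT, 19, BOS, MIA, IAD), (2410, 1, 6, NRT, 19, BOS, SEA, HND), (2410, 1, 6, NRT, 19, HND, MIA, IAD), (2410, 1, 6, NRT, 19, HND, SEA, HND), (2410, 1, 6, NRT, 19, JFK, MIA, IAD), (2410, 1, 6, NRT, 19, JFK, SEA, HND), (2410, 1, 6, NRT, 19, MIA, MIA, IAD), (2410, 1, 6, NRT, 19, MIA, SEA, HND), (2410, 1, 6, NRT, 19, ORD, MIA, IAD), (2410, 1, 6, NRT, 19, ORD, SEA, HND), (3010, 7, 10, LAX, 14, CDG, BOS, LHR), (3010, 7, 10, LAX, 14, CDG, LA, HND), (3010, 7, 10, LAX, 14, CDG, MIA, CDG), (3010, 7, 10, LAX, 14, JFK, BOS, LHR), (3010, 7, 10, LAX, 14, JFK, LA, HND), (3010, 7, 10, LAX, 14, JFK, MIA, CDG), (3010, 7, 16, BOS, 4, CDG, BOS, LHR), (3010, 7, 16, BOS, 4, CDG, LA, HND), (3010, 7, 16, BOS, 4, CDG, MIA, CDG), (3010, 7, 16, BOS, 4, JFK, BOS, LHR), (3010, 7, 16, BOS, 4, JFK, LA, HND), (3010, 7, 16, BOS, 4, JFK, MIA, CDG), (3010, 7, 34, ORD, 5, CDG, BOS, LHR), (3010, 7, 34, ORD, 5, CDG, LA, HND), (3010, 7, 34, ORD, 5, CDG, MIA, CDG), (3010, 7, 34, ORD, 5, JFK, BOS, LHR), (3010, 7, 34, ORD, 5, JFK, LA, HND), (3010, 7, 34, ORD, 5, JFK, MIA, CDG)}
Apply σ_{dist ≠ 2410}; surviving tuples: {(3010, 7, 10, LAX, 14, CDG, BOS, LHR), (3010, 7, 10, LAX, 14, CDG, LA, HND), (3010, 7, 10, LAX, 14, CDG, MIA, CDG), (3010, 7, 10, LAX, 14, JFK, BOS, LHR), (3010, 7, 10, LAX, 14, JFK, LA, HND), (3010, 7, 10, LAX, 14, JFK, MIA, CDG), (3010, 7, 16, BOS, 4, CDG, BOS, LHR), (3010, 7, 16, BOS, 4, CDG, LA, HND), (3010, 7, 16, BOS, 4, CDG, MIA, CDG), (3010, 7, 16, BOS, 4, JFK, BOS, LHR), (3010, 7, 16, BOS, 4, JFK, LA, HND), (3010, 7, 16, BOS, 4, JFK, MIA, CDG), (3010, 7, 34, ORD, 5, CDG, BOS, LHR), (3010, 7, 34, ORD, 5, CDG, LA, HND), (3010, 7, 34, ORD, 5, CDG, MIA, CDG), (3010, 7, 34, ORD, 5, JFK, BOS, LHR), (3010, 7, 34, ORD, 5, JFK, LA, HND), (3010, 7, 34, ORD, 5, JFK, MIA, CDG)}
Apply σ_{code = JFK}; surviving tuples: {(3010, 7, 10, LAX, 14, JFK, BOS, LHR), (3010, 7, 10, LAX, 14, JFK, LA, HND), (3010, 7, 10, LAX, 14, JFK, MIA, CDG), (3010, 7, 16, BOS, 4, JFK, BOS, LHR), (3010, 7, 16, BOS, 4, JFK, LA, HND), (3010, 7, 16, BOS, 4, JFK, MIA, CDG), (3010, 7, 34, ORD, 5, JFK, BOS, LHR), (3010, 7, 34, ORD, 5, JFK, LA, HND), (3010, 7, 34, ORD, 5, JFK, MIA, CDG)}
π[dist, fno, dst]: project onto (dist, fno, dst) (6 duplicate(s) eliminated) → {(3010, 7, CDG), (3010, 7, HND), (3010, 7, LHR)}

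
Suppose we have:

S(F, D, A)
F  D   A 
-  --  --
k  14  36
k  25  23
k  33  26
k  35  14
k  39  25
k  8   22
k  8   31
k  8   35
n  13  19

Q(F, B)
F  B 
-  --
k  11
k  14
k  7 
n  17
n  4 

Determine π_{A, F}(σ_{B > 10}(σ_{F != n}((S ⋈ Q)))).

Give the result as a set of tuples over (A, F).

{(14, k), (22, k), (23, k), (25, k), (26, k), (31, k), (35, k), (36, k)}

Joining S and Q on F yields {(k, 14, 36, 11), (k, 14, 36, 14), (k, 14, 36, 7), (k, 25, 23, 11), (k, 25, 23, 14), (k, 25, 23, 7), (k, 33, 26, 11), (k, 33, 26, 14), (k, 33, 26, 7), (k, 35, 14, 11), (k, 35, 14, 14), (k, 35, 14, 7), (k, 39, 25, 11), (k, 39, 25, 14), (k, 39, 25, 7), (k, 8, 22, 11), (k, 8, 22, 14), (k, 8, 22, 7), (k, 8, 31, 11), (k, 8, 31, 14), (k, 8, 31, 7), (k, 8, 35, 11), (k, 8, 35, 14), (k, 8, 35, 7), (n, 13, 19, 17), (n, 13, 19, 4)}.
Filtering on F != n leaves {(k, 14, 36, 11), (k, 14, 36, 14), (k, 14, 36, 7), (k, 25, 23, 11), (k, 25, 23, 14), (k, 25, 23, 7), (k, 33, 26, 11), (k, 33, 26, 14), (k, 33, 26, 7), (k, 35, 14, 11), (k, 35, 14, 14), (k, 35, 14, 7), (k, 39, 25, 11), (k, 39, 25, 14), (k, 39, 25, 7), (k, 8, 22, 11), (k, 8, 22, 14), (k, 8, 22, 7), (k, 8, 31, 11), (k, 8, 31, 14), (k, 8, 31, 7), (k, 8, 35, 11), (k, 8, 35, 14), (k, 8, 35, 7)}.
Filtering on B > 10 leaves {(k, 14, 36, 11), (k, 14, 36, 14), (k, 25, 23, 11), (k, 25, 23, 14), (k, 33, 26, 11), (k, 33, 26, 14), (k, 35, 14, 11), (k, 35, 14, 14), (k, 39, 25, 11), (k, 39, 25, 14), (k, 8, 22, 11), (k, 8, 22, 14), (k, 8, 31, 11), (k, 8, 31, 14), (k, 8, 35, 11), (k, 8, 35, 14)}.
Keep only column(s) A, F (8 duplicate(s) eliminated): {(14, k), (22, k), (23, k), (25, k), (26, k), (31, k), (35, k), (36, k)}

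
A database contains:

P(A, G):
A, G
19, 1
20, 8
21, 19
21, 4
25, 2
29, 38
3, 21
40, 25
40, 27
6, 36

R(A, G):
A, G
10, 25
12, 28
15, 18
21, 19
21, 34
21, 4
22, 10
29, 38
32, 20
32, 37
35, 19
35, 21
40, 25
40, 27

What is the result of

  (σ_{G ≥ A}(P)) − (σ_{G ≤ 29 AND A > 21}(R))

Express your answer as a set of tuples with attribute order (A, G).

{(29, 38), (3, 21), (6, 36)}

Apply σ_{G ≥ A}; surviving tuples: {(29, 38), (3, 21), (6, 36)}
Apply σ_{G ≤ 29 AND A > 21}; surviving tuples: {(22, 10), (32, 20), (35, 19), (35, 21), (40, 25), (40, 27)}
Set difference of the two operands is {(29, 38), (3, 21), (6, 36)}.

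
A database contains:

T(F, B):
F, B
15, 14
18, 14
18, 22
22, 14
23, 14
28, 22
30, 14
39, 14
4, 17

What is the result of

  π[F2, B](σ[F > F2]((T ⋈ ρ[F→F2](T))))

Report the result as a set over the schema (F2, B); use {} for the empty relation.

ρ[F→F2]: schema becomes (F2, B); tuples unchanged.
T ⋈ ρ[F→F2](T) (natural join on B): {(15, 14, 15), (15, 14, 18), (15, 14, 22), (15, 14, 23), (15, 14, 30), (15, 14, 39), (18, 14, 15), (18, 14, 18), (18, 14, 22), (18, 14, 23), (18, 14, 30), (18, 14, 39), (18, 22, 18), (18, 22, 28), (22, 14, 15), (22, 14, 18), (22, 14, 22), (22, 14, 23), (22, 14, 30), (22, 14, 39), (23, 14, 15), (23, 14, 18), (23, 14, 22), (23, 14, 23), (23, 14, 30), (23, 14, 39), (28, 22, 18), (28, 22, 28), (30, 14, 15), (30, 14, 18), (30, 14, 22), (30, 14, 23), (30, 14, 30), (30, 14, 39), (39, 14, 15), (39, 14, 18), (39, 14, 22), (39, 14, 23), (39, 14, 30), (39, 14, 39), (4, 17, 4)}
Apply σ_{F > F2}; surviving tuples: {(18, 14, 15), (22, 14, 15), (22, 14, 18), (23, 14, 15), (23, 14, 18), (23, 14, 22), (28, 22, 18), (30, 14, 15), (30, 14, 18), (30, 14, 22), (30, 14, 23), (39, 14, 15), (39, 14, 18), (39, 14, 22), (39, 14, 23), (39, 14, 30)}
π_{F2, B} gives {(15, 14), (18, 14), (18, 22), (22, 14), (23, 14), (30, 14)} (10 duplicate(s) eliminated).

{(15, 14), (18, 14), (18, 22), (22, 14), (23, 14), (30, 14)}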